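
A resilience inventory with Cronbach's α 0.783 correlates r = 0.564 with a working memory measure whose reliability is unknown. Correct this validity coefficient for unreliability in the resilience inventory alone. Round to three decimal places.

0.637

Single correction: r_c = r_obs / √r_xx = 0.564 / √0.783 = 0.564 / 0.8849 ≈ 0.637.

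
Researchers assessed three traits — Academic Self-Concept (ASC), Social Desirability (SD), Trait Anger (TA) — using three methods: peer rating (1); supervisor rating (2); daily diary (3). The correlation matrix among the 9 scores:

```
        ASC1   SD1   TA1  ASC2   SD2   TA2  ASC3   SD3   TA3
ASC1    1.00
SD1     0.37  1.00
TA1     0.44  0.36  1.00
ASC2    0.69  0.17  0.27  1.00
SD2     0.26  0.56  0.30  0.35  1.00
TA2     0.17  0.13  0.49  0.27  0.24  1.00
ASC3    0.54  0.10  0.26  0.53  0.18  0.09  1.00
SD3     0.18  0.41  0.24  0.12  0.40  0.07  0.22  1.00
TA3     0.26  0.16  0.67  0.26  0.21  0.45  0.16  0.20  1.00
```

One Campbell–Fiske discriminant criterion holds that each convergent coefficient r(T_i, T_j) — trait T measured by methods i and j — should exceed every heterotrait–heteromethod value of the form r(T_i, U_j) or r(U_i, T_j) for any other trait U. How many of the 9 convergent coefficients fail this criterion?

Each convergent coefficient versus the relevant comparison correlations:
ASC (methods 1·2): 0.69 vs {0.26, 0.17, 0.17, 0.27} → pass.
ASC (methods 1·3): 0.54 vs {0.18, 0.10, 0.26, 0.26} → pass.
ASC (methods 2·3): 0.53 vs {0.12, 0.18, 0.26, 0.09} → pass.
SD (methods 1·2): 0.56 vs {0.17, 0.26, 0.13, 0.30} → pass.
SD (methods 1·3): 0.41 vs {0.10, 0.18, 0.16, 0.24} → pass.
SD (methods 2·3): 0.40 vs {0.18, 0.12, 0.21, 0.07} → pass.
TA (methods 1·2): 0.49 vs {0.27, 0.17, 0.30, 0.13} → pass.
TA (methods 1·3): 0.67 vs {0.26, 0.26, 0.24, 0.16} → pass.
TA (methods 2·3): 0.45 vs {0.09, 0.26, 0.07, 0.21} → pass.
0 of 9 fail.

0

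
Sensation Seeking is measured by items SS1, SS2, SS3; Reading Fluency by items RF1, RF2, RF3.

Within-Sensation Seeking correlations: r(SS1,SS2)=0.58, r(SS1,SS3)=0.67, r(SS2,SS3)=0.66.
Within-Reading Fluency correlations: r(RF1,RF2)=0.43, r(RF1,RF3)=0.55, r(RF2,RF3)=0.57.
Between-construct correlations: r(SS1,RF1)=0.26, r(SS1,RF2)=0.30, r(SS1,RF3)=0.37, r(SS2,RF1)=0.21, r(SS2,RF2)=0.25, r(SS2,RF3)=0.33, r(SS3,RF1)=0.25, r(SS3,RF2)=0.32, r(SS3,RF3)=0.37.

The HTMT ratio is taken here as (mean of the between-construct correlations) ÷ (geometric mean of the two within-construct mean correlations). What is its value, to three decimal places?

Mean between = 2.66/9 = 0.2956.
Mean within-SS = 1.91/3 = 0.6367; mean within-RF = 1.55/3 = 0.5167.
Geometric mean = √(0.6367 × 0.5167) = 0.5736.
HTMT = 0.2956 / 0.5736 = 0.515.

0.515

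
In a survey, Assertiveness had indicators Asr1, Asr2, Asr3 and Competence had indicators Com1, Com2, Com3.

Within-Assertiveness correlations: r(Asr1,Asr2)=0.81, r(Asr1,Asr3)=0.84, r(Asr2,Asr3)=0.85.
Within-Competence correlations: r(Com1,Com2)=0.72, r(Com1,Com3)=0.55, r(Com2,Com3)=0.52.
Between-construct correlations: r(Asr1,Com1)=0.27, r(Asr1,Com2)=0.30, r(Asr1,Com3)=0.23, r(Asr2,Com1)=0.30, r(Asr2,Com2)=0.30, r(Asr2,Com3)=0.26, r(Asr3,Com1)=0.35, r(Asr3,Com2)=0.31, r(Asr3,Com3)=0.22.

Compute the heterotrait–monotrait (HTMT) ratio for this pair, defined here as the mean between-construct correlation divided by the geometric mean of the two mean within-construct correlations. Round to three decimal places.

Mean between = 2.54/9 = 0.2822.
Mean within-Asr = 2.50/3 = 0.8333; mean within-Com = 1.79/3 = 0.5967.
Geometric mean = √(0.8333 × 0.5967) = 0.7051.
HTMT = 0.2822 / 0.7051 = 0.400.

0.400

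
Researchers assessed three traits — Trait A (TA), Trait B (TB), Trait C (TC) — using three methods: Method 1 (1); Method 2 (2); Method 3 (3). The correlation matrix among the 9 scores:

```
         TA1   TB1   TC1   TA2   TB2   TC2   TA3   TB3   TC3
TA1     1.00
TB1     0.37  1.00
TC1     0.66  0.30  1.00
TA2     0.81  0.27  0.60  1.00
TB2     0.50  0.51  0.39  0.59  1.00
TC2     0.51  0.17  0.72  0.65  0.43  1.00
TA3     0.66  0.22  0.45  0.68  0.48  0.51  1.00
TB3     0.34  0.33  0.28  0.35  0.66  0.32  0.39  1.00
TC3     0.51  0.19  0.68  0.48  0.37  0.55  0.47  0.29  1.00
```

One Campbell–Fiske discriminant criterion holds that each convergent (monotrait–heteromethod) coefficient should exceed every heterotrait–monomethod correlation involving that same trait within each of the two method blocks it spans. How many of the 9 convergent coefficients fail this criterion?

4

Each convergent coefficient versus the relevant comparison correlations:
TA (methods 1·2): 0.81 vs {0.37, 0.59, 0.66, 0.65} → pass.
TA (methods 1·3): 0.66 vs {0.37, 0.39, 0.66, 0.47} → fail.
TA (methods 2·3): 0.68 vs {0.59, 0.39, 0.65, 0.47} → pass.
TB (methods 1·2): 0.51 vs {0.37, 0.59, 0.30, 0.43} → fail.
TB (methods 1·3): 0.33 vs {0.37, 0.39, 0.30, 0.29} → fail.
TB (methods 2·3): 0.66 vs {0.59, 0.39, 0.43, 0.29} → pass.
TC (methods 1·2): 0.72 vs {0.66, 0.65, 0.30, 0.43} → pass.
TC (methods 1·3): 0.68 vs {0.66, 0.47, 0.30, 0.29} → pass.
TC (methods 2·3): 0.55 vs {0.65, 0.47, 0.43, 0.29} → fail.
4 of 9 fail.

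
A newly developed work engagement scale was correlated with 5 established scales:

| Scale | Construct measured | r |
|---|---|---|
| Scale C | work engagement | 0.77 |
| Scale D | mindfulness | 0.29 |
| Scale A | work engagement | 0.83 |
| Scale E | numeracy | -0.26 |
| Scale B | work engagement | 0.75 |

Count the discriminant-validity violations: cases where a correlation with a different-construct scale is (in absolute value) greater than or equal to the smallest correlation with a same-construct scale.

Convergent (same construct = work engagement): Scale C, Scale A, Scale B.
Smallest convergent = 0.75. Discriminant |r|: 0.29, 0.26; count ≥ 0.75 → 0.

0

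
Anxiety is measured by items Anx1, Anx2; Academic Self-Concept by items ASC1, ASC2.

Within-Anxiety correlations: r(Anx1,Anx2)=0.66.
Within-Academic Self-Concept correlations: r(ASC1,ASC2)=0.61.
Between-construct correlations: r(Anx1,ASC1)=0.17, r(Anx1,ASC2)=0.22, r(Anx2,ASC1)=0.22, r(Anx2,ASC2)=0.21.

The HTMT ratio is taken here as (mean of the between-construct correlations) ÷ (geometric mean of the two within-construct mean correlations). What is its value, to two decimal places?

Between-construct mean = 0.82/4 = 0.2050.
Mean within-Anx = 0.66/1 = 0.6600; mean within-ASC = 0.61/1 = 0.6100.
Geometric mean = √(0.6600 × 0.6100) = 0.6345.
HTMT = 0.2050 / 0.6345 = 0.32.

0.32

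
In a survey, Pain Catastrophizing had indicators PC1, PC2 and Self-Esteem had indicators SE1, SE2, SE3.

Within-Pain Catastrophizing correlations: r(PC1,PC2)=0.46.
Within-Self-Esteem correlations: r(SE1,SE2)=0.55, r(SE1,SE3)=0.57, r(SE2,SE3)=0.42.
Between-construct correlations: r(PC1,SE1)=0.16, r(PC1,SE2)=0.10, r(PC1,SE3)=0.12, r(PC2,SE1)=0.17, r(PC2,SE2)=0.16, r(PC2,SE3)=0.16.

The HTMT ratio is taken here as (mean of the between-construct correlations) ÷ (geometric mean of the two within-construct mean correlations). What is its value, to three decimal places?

0.298

Mean heterotrait r = 0.87/6 = 0.1450.
Mean within-PC = 0.46/1 = 0.4600; mean within-SE = 1.54/3 = 0.5133.
Geometric mean = √(0.4600 × 0.5133) = 0.4859.
HTMT = 0.1450 / 0.4859 = 0.298.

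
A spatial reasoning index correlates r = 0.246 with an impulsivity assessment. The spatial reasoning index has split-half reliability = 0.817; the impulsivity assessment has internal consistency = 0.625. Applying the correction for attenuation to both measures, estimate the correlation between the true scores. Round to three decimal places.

0.344

r_true = r_obs / √(r_xx · r_yy) = 0.246 / √(0.817 × 0.625) = 0.246 / √0.510625 = 0.246 / 0.7146 ≈ 0.344.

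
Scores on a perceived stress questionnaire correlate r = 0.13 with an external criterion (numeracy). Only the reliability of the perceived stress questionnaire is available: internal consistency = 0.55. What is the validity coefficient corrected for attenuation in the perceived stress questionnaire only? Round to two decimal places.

0.18

Single correction: r_c = r_obs / √r_xx = 0.13 / √0.55 = 0.13 / 0.7416 ≈ 0.18.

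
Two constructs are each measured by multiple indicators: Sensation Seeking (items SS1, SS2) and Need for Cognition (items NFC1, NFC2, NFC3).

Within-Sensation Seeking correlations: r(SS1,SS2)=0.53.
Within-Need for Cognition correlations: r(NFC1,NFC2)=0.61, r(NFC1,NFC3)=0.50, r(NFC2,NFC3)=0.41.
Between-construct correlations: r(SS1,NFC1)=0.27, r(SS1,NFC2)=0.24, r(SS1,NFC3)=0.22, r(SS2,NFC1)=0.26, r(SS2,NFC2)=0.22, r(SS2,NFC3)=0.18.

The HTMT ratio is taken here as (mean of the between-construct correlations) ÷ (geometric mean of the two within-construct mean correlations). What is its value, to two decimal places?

Mean between = 1.39/6 = 0.2317.
Mean within-SS = 0.53/1 = 0.5300; mean within-NFC = 1.52/3 = 0.5067.
Geometric mean = √(0.5300 × 0.5067) = 0.5182.
HTMT = 0.2317 / 0.5182 = 0.45.

0.45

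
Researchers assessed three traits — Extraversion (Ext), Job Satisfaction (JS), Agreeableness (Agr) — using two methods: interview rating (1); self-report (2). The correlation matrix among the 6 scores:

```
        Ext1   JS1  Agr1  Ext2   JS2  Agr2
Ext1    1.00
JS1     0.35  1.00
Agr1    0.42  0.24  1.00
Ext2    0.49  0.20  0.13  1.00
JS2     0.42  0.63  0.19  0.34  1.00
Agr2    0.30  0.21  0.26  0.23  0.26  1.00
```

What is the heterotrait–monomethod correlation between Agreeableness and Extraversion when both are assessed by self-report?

Different traits, same method: r(Agr2, Ext2) = 0.23.

0.23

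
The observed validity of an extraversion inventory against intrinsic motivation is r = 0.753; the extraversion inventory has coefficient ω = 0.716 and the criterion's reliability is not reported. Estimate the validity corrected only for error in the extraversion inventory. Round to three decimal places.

Single correction: r_c = r_obs / √r_xx = 0.753 / √0.716 = 0.753 / 0.8462 ≈ 0.890.

0.890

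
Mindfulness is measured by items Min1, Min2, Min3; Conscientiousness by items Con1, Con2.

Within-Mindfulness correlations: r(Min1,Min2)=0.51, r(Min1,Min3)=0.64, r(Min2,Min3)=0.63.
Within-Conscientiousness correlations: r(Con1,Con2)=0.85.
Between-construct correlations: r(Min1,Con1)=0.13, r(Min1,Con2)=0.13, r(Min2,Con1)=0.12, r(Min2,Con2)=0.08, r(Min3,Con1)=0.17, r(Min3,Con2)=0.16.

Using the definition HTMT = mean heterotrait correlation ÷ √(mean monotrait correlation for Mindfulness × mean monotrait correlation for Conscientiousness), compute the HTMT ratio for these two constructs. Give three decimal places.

0.185

Mean between = 0.79/6 = 0.1317.
Mean within-Min = 1.78/3 = 0.5933; mean within-Con = 0.85/1 = 0.8500.
Geometric mean = √(0.5933 × 0.8500) = 0.7101.
HTMT = 0.1317 / 0.7101 = 0.185.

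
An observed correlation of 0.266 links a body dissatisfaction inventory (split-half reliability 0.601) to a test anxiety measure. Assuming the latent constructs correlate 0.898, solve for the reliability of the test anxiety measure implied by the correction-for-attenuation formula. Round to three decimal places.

r_true = r_obs / √(r_xx · r_yy) ⇒ 0.898 = 0.266 / √(0.601 · r_yy).
√(0.601 · r_yy) = 0.266 / 0.898 = 0.2962; 0.601 · r_yy = 0.0877; r_yy = 0.0877 / 0.601 ≈ 0.146.

0.146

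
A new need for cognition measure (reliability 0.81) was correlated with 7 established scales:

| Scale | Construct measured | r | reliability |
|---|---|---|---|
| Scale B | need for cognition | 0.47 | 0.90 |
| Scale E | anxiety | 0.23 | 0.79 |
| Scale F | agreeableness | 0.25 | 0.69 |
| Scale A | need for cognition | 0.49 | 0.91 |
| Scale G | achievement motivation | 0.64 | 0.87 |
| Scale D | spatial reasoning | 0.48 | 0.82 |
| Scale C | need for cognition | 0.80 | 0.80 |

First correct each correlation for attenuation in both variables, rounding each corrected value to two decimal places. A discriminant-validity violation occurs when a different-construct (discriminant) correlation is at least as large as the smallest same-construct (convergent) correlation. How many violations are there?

Disattenuated r (r / √(r_scale · r_new)):
  Scale B (conv): 0.47 / √(0.90·0.81) = 0.55
  Scale E (disc): 0.23 / √(0.79·0.81) = 0.29
  Scale F (disc): 0.25 / √(0.69·0.81) = 0.33
  Scale A (conv): 0.49 / √(0.91·0.81) = 0.57
  Scale G (disc): 0.64 / √(0.87·0.81) = 0.76
  Scale D (disc): 0.48 / √(0.82·0.81) = 0.59
  Scale C (conv): 0.80 / √(0.80·0.81) = 0.99
Smallest convergent = 0.55. Discriminant values: 0.29, 0.33, 0.76, 0.59; count ≥ 0.55 → 2.

2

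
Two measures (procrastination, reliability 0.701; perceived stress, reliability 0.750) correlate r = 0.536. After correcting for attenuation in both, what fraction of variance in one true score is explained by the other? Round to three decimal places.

Disattenuated r = 0.536 / √(0.701 × 0.750) = 0.536 / 0.7251 = 0.7392.
Shared true-score variance = 0.7392² = 0.5464 ≈ 0.546.

0.546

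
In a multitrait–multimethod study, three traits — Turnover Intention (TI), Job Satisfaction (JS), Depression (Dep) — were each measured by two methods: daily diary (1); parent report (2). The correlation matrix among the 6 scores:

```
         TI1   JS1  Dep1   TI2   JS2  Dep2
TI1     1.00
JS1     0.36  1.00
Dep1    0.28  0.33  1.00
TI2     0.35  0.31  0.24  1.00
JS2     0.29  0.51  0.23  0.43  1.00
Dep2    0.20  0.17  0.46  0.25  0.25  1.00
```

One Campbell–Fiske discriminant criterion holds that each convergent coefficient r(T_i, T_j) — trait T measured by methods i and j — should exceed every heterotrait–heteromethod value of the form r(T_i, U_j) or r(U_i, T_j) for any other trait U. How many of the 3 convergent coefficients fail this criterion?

Each convergent coefficient versus the relevant comparison correlations:
TI (methods 1·2): 0.35 vs {0.29, 0.31, 0.20, 0.24} → pass.
JS (methods 1·2): 0.51 vs {0.31, 0.29, 0.17, 0.23} → pass.
Dep (methods 1·2): 0.46 vs {0.24, 0.20, 0.23, 0.17} → pass.
0 of 3 fail.

0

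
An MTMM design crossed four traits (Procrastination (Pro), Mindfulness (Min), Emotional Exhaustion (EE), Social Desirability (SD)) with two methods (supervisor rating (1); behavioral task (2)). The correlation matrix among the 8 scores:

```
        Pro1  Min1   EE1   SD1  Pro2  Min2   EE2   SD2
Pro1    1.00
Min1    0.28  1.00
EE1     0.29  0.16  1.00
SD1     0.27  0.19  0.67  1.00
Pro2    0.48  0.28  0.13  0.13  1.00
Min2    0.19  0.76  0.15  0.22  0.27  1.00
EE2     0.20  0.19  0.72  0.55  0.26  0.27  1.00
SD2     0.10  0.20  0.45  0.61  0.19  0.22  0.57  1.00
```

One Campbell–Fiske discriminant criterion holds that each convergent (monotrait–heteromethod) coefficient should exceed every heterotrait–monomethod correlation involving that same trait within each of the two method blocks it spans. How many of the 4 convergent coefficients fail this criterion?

Checking each validity diagonal entry against its comparison values:
Pro (methods 1·2): 0.48 vs {0.28, 0.27, 0.29, 0.26, 0.27, 0.19} → pass.
Min (methods 1·2): 0.76 vs {0.28, 0.27, 0.16, 0.27, 0.19, 0.22} → pass.
EE (methods 1·2): 0.72 vs {0.29, 0.26, 0.16, 0.27, 0.67, 0.57} → pass.
SD (methods 1·2): 0.61 vs {0.27, 0.19, 0.19, 0.22, 0.67, 0.57} → fail.
1 of 4 fail.

1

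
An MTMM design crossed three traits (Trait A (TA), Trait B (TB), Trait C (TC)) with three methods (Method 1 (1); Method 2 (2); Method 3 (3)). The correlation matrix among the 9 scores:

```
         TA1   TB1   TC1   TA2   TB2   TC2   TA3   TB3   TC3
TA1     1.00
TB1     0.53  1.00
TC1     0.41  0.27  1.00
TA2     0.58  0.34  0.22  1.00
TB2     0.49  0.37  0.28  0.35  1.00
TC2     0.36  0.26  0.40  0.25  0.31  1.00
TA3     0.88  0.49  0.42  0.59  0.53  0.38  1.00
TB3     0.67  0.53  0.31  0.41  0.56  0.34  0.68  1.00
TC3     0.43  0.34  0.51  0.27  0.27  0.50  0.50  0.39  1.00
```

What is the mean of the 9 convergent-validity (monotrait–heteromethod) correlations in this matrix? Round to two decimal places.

0.55

Convergent values: 0.58, 0.88, 0.59, 0.37, 0.53, 0.56, 0.40, 0.51, 0.50; mean = 4.92/9 = 0.55.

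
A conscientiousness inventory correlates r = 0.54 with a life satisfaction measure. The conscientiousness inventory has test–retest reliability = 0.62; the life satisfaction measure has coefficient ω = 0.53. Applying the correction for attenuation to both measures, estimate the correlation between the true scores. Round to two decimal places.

r_true = r_obs / √(r_xx · r_yy) = 0.54 / √(0.62 × 0.53) = 0.54 / √0.3286 = 0.54 / 0.5732 ≈ 0.94.

0.94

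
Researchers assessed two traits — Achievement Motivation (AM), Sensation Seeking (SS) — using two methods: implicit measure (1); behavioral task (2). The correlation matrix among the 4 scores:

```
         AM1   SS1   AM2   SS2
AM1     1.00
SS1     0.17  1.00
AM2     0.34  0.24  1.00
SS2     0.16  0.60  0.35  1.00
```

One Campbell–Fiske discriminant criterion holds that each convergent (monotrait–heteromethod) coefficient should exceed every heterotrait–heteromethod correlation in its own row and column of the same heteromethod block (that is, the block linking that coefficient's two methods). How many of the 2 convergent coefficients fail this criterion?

0

Each convergent coefficient versus the relevant comparison correlations:
AM (methods 1·2): 0.34 vs {0.16, 0.24} → pass.
SS (methods 1·2): 0.60 vs {0.24, 0.16} → pass.
0 of 2 fail.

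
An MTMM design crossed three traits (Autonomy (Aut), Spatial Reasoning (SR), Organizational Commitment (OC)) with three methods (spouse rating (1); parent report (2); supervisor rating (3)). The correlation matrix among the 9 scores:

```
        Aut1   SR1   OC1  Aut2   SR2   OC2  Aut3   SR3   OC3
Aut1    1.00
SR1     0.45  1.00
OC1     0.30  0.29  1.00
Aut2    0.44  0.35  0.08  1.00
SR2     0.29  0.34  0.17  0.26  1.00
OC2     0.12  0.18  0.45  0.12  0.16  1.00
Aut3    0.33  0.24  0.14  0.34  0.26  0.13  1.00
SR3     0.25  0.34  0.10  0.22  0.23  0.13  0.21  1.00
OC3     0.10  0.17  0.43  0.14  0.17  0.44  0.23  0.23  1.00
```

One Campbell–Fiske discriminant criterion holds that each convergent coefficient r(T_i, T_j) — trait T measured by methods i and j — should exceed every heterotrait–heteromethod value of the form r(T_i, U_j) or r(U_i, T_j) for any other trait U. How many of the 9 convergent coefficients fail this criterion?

Checking each validity diagonal entry against its comparison values:
Aut (methods 1·2): 0.44 vs {0.29, 0.35, 0.12, 0.08} → pass.
Aut (methods 1·3): 0.33 vs {0.25, 0.24, 0.10, 0.14} → pass.
Aut (methods 2·3): 0.34 vs {0.22, 0.26, 0.14, 0.13} → pass.
SR (methods 1·2): 0.34 vs {0.35, 0.29, 0.18, 0.17} → fail.
SR (methods 1·3): 0.34 vs {0.24, 0.25, 0.17, 0.10} → pass.
SR (methods 2·3): 0.23 vs {0.26, 0.22, 0.17, 0.13} → fail.
OC (methods 1·2): 0.45 vs {0.08, 0.12, 0.17, 0.18} → pass.
OC (methods 1·3): 0.43 vs {0.14, 0.10, 0.10, 0.17} → pass.
OC (methods 2·3): 0.44 vs {0.13, 0.14, 0.13, 0.17} → pass.
2 of 9 fail.

2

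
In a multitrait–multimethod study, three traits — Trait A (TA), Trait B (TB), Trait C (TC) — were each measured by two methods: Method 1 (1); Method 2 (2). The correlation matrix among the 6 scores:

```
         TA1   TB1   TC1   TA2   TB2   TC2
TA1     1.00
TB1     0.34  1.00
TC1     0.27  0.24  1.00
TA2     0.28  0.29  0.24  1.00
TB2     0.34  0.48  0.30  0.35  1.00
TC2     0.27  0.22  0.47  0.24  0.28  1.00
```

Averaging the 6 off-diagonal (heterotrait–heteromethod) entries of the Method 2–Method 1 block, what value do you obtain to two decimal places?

HTHM values (method 2 × method 1): 0.29, 0.24, 0.34, 0.30, 0.27, 0.22; mean = 1.66/6 = 0.28.

0.28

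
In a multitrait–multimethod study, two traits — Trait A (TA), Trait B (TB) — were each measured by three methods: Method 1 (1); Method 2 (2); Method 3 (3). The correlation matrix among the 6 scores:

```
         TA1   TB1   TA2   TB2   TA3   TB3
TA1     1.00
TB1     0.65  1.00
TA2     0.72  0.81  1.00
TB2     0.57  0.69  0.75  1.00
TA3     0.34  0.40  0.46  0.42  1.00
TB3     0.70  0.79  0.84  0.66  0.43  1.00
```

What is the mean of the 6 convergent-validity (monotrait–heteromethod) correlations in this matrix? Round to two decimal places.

Convergent values: 0.72, 0.34, 0.46, 0.69, 0.79, 0.66; mean = 3.66/6 = 0.61.

0.61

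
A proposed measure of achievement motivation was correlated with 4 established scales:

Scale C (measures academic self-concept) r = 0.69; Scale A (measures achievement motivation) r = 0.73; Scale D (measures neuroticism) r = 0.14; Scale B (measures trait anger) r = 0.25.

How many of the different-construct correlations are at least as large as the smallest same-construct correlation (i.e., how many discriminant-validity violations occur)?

0

Convergent (same construct = achievement motivation): Scale A.
Smallest convergent = 0.73. Discriminant values: 0.69, 0.14, 0.25; count ≥ 0.73 → 0.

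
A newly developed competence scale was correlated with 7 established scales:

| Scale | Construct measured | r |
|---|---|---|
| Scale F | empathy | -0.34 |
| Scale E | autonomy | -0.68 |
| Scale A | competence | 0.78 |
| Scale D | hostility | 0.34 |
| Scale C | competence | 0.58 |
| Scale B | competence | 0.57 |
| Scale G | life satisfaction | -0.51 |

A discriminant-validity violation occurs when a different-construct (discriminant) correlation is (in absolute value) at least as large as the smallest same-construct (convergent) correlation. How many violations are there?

Convergent (same construct = competence): Scale A, Scale C, Scale B.
Smallest convergent = 0.57. Discriminant |r|: 0.34, 0.68, 0.34, 0.51; count ≥ 0.57 → 1.

1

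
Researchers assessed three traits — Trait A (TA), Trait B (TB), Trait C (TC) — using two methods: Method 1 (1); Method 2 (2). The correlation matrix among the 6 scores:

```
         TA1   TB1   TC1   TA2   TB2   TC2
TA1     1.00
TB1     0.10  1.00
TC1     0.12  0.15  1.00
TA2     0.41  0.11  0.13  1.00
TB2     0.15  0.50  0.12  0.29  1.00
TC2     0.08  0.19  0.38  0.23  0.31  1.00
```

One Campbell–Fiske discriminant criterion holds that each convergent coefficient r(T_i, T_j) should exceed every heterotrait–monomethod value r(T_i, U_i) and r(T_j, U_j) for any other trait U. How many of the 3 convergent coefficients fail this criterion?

Checking each validity diagonal entry against its comparison values:
TA (methods 1·2): 0.41 vs {0.10, 0.29, 0.12, 0.23} → pass.
TB (methods 1·2): 0.50 vs {0.10, 0.29, 0.15, 0.31} → pass.
TC (methods 1·2): 0.38 vs {0.12, 0.23, 0.15, 0.31} → pass.
0 of 3 fail.

0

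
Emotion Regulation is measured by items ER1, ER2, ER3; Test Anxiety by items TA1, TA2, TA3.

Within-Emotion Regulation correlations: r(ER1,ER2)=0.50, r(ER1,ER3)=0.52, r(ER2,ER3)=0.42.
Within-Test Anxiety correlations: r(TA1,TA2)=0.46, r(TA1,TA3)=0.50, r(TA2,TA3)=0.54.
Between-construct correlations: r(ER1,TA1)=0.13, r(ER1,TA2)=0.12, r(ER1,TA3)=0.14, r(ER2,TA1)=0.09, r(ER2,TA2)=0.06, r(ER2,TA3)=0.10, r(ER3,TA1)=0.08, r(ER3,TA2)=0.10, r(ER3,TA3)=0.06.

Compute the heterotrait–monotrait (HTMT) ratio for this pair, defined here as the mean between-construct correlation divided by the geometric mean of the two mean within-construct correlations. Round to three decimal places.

0.200

Mean heterotrait r = 0.88/9 = 0.0978.
Mean within-ER = 1.44/3 = 0.4800; mean within-TA = 1.50/3 = 0.5000.
Geometric mean = √(0.4800 × 0.5000) = 0.4899.
HTMT = 0.0978 / 0.4899 = 0.200.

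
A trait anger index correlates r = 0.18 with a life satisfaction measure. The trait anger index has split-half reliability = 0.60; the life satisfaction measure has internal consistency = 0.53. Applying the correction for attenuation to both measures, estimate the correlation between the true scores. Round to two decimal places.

0.32

r_true = r_obs / √(r_xx · r_yy) = 0.18 / √(0.60 × 0.53) = 0.18 / √0.3180 = 0.18 / 0.5639 ≈ 0.32.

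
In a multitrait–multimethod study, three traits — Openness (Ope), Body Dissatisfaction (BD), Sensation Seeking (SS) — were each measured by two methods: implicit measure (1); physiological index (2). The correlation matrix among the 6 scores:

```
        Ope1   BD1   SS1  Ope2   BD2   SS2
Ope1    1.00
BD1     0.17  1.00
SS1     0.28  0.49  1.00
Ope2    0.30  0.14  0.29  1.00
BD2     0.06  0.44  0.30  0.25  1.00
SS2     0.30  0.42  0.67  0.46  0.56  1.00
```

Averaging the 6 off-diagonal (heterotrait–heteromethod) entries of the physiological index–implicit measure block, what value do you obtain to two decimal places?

0.25

HTHM values (method 2 × method 1): 0.14, 0.29, 0.06, 0.30, 0.30, 0.42; mean = 1.51/6 = 0.25.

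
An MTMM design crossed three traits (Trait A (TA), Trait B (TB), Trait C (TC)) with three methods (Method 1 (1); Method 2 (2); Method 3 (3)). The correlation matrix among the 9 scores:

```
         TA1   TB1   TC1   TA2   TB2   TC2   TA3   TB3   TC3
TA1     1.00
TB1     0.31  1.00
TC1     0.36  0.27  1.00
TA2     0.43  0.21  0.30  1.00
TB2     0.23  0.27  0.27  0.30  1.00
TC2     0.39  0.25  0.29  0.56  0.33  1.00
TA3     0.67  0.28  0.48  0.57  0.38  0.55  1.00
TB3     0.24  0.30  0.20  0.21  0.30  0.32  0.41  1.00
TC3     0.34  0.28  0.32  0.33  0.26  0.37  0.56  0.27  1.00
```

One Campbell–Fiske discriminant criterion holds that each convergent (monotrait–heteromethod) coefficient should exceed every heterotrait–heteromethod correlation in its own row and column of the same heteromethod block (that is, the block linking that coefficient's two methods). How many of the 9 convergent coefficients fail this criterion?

5

Convergent coefficients and their comparison sets:
TA (methods 1·2): 0.43 vs {0.23, 0.21, 0.39, 0.30} → pass.
TA (methods 1·3): 0.67 vs {0.24, 0.28, 0.34, 0.48} → pass.
TA (methods 2·3): 0.57 vs {0.21, 0.38, 0.33, 0.55} → pass.
TB (methods 1·2): 0.27 vs {0.21, 0.23, 0.25, 0.27} → fail.
TB (methods 1·3): 0.30 vs {0.28, 0.24, 0.28, 0.20} → pass.
TB (methods 2·3): 0.30 vs {0.38, 0.21, 0.26, 0.32} → fail.
TC (methods 1·2): 0.29 vs {0.30, 0.39, 0.27, 0.25} → fail.
TC (methods 1·3): 0.32 vs {0.48, 0.34, 0.20, 0.28} → fail.
TC (methods 2·3): 0.37 vs {0.55, 0.33, 0.32, 0.26} → fail.
5 of 9 fail.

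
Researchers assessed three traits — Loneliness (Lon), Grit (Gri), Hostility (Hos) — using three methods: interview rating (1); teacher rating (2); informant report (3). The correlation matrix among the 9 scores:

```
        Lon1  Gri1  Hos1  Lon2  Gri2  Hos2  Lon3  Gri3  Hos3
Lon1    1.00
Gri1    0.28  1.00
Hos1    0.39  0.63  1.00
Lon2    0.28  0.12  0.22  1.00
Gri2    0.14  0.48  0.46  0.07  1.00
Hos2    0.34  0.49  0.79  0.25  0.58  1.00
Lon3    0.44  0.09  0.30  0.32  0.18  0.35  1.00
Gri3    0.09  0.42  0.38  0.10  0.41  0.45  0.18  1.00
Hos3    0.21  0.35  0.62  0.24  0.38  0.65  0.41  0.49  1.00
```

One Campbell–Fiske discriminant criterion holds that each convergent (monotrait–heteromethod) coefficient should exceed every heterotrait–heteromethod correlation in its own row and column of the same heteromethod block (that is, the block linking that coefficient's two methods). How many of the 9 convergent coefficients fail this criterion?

Each convergent coefficient versus the relevant comparison correlations:
Lon (methods 1·2): 0.28 vs {0.14, 0.12, 0.34, 0.22} → fail.
Lon (methods 1·3): 0.44 vs {0.09, 0.09, 0.21, 0.30} → pass.
Lon (methods 2·3): 0.32 vs {0.10, 0.18, 0.24, 0.35} → fail.
Gri (methods 1·2): 0.48 vs {0.12, 0.14, 0.49, 0.46} → fail.
Gri (methods 1·3): 0.42 vs {0.09, 0.09, 0.35, 0.38} → pass.
Gri (methods 2·3): 0.41 vs {0.18, 0.10, 0.38, 0.45} → fail.
Hos (methods 1·2): 0.79 vs {0.22, 0.34, 0.46, 0.49} → pass.
Hos (methods 1·3): 0.62 vs {0.30, 0.21, 0.38, 0.35} → pass.
Hos (methods 2·3): 0.65 vs {0.35, 0.24, 0.45, 0.38} → pass.
4 of 9 fail.

4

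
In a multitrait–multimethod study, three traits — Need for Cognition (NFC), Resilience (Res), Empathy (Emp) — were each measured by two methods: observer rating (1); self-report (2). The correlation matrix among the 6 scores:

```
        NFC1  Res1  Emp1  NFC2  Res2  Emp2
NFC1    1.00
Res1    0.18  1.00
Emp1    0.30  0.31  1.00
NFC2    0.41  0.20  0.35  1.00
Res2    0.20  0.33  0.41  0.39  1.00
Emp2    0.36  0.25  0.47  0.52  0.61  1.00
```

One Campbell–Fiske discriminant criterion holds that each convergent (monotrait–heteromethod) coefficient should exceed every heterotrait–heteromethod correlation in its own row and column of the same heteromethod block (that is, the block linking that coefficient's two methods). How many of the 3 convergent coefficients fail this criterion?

1

Checking each validity diagonal entry against its comparison values:
NFC (methods 1·2): 0.41 vs {0.20, 0.20, 0.36, 0.35} → pass.
Res (methods 1·2): 0.33 vs {0.20, 0.20, 0.25, 0.41} → fail.
Emp (methods 1·2): 0.47 vs {0.35, 0.36, 0.41, 0.25} → pass.
1 of 3 fail.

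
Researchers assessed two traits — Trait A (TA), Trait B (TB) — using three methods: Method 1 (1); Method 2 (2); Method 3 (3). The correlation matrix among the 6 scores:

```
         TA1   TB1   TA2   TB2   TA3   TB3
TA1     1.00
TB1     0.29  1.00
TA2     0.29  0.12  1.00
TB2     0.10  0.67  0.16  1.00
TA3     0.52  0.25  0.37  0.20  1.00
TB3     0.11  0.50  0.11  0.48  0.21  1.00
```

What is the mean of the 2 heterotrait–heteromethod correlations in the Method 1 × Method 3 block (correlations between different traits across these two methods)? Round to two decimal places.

0.18

HTHM values (method 1 × method 3): 0.11, 0.25; mean = 0.36/2 = 0.18.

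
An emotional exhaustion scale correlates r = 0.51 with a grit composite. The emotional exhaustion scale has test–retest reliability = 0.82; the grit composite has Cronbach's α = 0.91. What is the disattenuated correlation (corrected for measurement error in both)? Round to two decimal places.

0.59

r_true = r_obs / √(r_xx · r_yy) = 0.51 / √(0.82 × 0.91) = 0.51 / √0.7462 = 0.51 / 0.8638 ≈ 0.59.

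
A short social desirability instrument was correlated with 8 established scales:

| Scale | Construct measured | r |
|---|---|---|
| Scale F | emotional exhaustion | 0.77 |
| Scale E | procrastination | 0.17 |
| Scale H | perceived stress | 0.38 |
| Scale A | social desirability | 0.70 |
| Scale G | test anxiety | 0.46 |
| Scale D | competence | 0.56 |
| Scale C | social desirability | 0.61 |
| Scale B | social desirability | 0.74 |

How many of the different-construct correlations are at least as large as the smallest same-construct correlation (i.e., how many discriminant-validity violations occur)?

Convergent (same construct = social desirability): Scale A, Scale C, Scale B.
Smallest convergent = 0.61. Discriminant values: 0.77, 0.17, 0.38, 0.46, 0.56; count ≥ 0.61 → 1.

1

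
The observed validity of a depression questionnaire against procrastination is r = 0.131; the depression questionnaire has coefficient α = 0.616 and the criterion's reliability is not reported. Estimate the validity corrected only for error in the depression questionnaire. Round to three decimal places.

0.167

Single correction: r_c = r_obs / √r_xx = 0.131 / √0.616 = 0.131 / 0.7849 ≈ 0.167.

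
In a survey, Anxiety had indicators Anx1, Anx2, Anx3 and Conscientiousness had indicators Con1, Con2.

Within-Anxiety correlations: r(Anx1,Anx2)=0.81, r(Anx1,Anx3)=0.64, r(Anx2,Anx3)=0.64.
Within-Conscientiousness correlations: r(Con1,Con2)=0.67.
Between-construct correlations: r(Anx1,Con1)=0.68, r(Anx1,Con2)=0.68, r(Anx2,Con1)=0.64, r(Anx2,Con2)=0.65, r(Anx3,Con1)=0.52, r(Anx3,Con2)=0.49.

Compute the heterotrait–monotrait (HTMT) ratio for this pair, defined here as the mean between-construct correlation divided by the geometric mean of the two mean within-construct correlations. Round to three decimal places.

0.893

Mean heterotrait r = 3.66/6 = 0.6100.
Mean within-Anx = 2.09/3 = 0.6967; mean within-Con = 0.67/1 = 0.6700.
Geometric mean = √(0.6967 × 0.6700) = 0.6832.
HTMT = 0.6100 / 0.6832 = 0.893.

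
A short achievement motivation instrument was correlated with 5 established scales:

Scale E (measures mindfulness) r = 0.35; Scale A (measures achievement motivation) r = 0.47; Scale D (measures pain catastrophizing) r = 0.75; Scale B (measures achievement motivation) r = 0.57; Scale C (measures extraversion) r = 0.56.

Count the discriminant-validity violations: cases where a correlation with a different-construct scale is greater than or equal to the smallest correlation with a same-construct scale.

Convergent (same construct = achievement motivation): Scale A, Scale B.
Smallest convergent = 0.47. Discriminant values: 0.35, 0.75, 0.56; count ≥ 0.47 → 2.

2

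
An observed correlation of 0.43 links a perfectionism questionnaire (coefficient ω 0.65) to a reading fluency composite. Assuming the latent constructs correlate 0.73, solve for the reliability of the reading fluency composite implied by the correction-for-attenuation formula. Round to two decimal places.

0.53

r_true = r_obs / √(r_xx · r_yy) ⇒ 0.73 = 0.43 / √(0.65 · r_yy).
√(0.65 · r_yy) = 0.43 / 0.73 = 0.5890; 0.65 · r_yy = 0.3469; r_yy = 0.3469 / 0.65 ≈ 0.53.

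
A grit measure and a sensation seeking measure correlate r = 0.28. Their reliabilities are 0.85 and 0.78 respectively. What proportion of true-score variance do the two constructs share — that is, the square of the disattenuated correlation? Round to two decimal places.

Disattenuated r = 0.28 / √(0.85 × 0.78) = 0.28 / 0.8142 = 0.3439.
Shared true-score variance = 0.3439² = 0.1183 ≈ 0.12.

0.12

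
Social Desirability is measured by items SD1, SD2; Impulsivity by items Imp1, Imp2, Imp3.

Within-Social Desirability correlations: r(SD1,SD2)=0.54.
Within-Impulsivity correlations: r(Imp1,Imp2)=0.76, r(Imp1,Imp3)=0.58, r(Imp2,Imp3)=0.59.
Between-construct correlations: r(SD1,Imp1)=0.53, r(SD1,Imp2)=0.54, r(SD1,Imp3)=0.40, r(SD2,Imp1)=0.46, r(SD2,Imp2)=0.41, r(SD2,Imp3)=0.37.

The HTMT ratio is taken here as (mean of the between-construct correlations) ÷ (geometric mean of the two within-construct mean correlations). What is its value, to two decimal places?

Mean heterotrait r = 2.71/6 = 0.4517.
Mean within-SD = 0.54/1 = 0.5400; mean within-Imp = 1.93/3 = 0.6433.
Geometric mean = √(0.5400 × 0.6433) = 0.5894.
HTMT = 0.4517 / 0.5894 = 0.77.

0.77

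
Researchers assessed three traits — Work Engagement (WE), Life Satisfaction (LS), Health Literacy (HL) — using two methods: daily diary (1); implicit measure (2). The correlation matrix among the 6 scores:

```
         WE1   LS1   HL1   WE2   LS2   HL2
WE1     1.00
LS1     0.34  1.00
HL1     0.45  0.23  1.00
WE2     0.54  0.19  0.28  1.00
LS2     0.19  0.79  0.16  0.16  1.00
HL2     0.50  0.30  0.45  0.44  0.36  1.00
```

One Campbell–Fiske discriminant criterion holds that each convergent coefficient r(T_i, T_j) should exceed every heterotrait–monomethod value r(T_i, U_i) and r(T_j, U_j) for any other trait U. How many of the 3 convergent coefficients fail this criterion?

1

Each convergent coefficient versus the relevant comparison correlations:
WE (methods 1·2): 0.54 vs {0.34, 0.16, 0.45, 0.44} → pass.
LS (methods 1·2): 0.79 vs {0.34, 0.16, 0.23, 0.36} → pass.
HL (methods 1·2): 0.45 vs {0.45, 0.44, 0.23, 0.36} → fail.
1 of 3 fail.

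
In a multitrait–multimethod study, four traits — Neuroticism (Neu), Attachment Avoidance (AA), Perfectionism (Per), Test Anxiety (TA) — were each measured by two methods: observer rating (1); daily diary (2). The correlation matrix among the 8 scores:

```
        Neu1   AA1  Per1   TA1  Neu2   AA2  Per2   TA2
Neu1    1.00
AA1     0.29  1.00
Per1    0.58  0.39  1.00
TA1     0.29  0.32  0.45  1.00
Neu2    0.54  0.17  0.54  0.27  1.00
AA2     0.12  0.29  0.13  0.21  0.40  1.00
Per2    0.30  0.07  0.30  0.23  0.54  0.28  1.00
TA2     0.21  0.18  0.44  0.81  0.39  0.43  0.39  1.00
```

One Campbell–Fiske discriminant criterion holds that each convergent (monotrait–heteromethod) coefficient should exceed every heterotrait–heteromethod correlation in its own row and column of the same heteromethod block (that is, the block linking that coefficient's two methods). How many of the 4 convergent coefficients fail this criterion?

2

Checking each validity diagonal entry against its comparison values:
Neu (methods 1·2): 0.54 vs {0.12, 0.17, 0.30, 0.54, 0.21, 0.27} → fail.
AA (methods 1·2): 0.29 vs {0.17, 0.12, 0.07, 0.13, 0.18, 0.21} → pass.
Per (methods 1·2): 0.30 vs {0.54, 0.30, 0.13, 0.07, 0.44, 0.23} → fail.
TA (methods 1·2): 0.81 vs {0.27, 0.21, 0.21, 0.18, 0.23, 0.44} → pass.
2 of 4 fail.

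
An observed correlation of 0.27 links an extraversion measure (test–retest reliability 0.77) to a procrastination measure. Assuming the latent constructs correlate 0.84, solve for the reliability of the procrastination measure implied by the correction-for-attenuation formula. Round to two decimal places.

r_true = r_obs / √(r_xx · r_yy) ⇒ 0.84 = 0.27 / √(0.77 · r_yy).
√(0.77 · r_yy) = 0.27 / 0.84 = 0.3214; 0.77 · r_yy = 0.1033; r_yy = 0.1033 / 0.77 ≈ 0.13.

0.13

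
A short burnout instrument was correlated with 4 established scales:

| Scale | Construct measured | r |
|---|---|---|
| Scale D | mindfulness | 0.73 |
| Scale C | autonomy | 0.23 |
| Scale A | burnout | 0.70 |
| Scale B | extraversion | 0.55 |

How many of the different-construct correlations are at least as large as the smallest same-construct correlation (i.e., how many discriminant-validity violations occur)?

Convergent (same construct = burnout): Scale A.
Smallest convergent = 0.70. Discriminant values: 0.73, 0.23, 0.55; count ≥ 0.70 → 1.

1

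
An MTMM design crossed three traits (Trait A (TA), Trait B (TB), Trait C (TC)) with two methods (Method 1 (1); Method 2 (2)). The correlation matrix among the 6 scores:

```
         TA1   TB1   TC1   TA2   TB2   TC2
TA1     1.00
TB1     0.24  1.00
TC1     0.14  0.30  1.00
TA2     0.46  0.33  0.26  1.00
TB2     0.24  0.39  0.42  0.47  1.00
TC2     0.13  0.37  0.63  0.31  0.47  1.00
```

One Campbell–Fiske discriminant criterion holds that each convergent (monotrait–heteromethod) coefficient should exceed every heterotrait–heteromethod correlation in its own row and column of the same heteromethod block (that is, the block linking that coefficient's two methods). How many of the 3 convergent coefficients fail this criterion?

1

Checking each validity diagonal entry against its comparison values:
TA (methods 1·2): 0.46 vs {0.24, 0.33, 0.13, 0.26} → pass.
TB (methods 1·2): 0.39 vs {0.33, 0.24, 0.37, 0.42} → fail.
TC (methods 1·2): 0.63 vs {0.26, 0.13, 0.42, 0.37} → pass.
1 of 3 fail.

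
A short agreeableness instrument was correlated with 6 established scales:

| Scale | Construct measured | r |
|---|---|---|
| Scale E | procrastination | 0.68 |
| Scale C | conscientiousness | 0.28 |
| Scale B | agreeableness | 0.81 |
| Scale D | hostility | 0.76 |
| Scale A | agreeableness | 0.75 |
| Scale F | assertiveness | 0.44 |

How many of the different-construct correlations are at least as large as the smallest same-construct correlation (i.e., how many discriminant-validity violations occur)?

1

Convergent (same construct = agreeableness): Scale B, Scale A.
Smallest convergent = 0.75. Discriminant values: 0.68, 0.28, 0.76, 0.44; count ≥ 0.75 → 1.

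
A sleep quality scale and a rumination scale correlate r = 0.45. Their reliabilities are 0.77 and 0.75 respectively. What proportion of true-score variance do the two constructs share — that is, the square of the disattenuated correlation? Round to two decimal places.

Disattenuated r = 0.45 / √(0.77 × 0.75) = 0.45 / 0.7599 = 0.5922.
Shared true-score variance = 0.5922² = 0.3507 ≈ 0.35.

0.35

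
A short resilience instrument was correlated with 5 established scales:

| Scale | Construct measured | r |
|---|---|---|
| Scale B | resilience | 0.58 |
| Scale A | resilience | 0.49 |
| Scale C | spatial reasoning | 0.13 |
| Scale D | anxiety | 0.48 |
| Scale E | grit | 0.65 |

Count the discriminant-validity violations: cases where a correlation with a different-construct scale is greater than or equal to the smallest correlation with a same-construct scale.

1

Convergent (same construct = resilience): Scale B, Scale A.
Smallest convergent = 0.49. Discriminant values: 0.13, 0.48, 0.65; count ≥ 0.49 → 1.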